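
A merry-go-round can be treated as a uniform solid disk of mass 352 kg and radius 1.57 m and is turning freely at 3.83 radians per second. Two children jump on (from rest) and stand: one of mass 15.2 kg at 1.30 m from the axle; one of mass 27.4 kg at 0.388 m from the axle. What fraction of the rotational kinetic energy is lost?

The added mass arrives with no angular momentum about the axle, and any external torque about the axle is negligible, so the system's angular momentum is conserved.
I_p = ½(352)(1.57)² = 433.8 kg·m².
Added inertia Σmr² = (15.2)(1.30)² + (27.4)(0.388)² = 29.81 kg·m²; I_f = 433.8 + 29.81 = 463.6 kg·m².
ω_f = I_p ω_i / I_f = (433.8)(3.83) / 463.6 = 3.584 rad/s.
KE_i = ½(433.8)(3.830 rad/s)² = 3182 J; KE_f = ½(463.6)(3.584)² = 2977 J.
Fraction lost = 0.06430.

fraction ≈ 0.0643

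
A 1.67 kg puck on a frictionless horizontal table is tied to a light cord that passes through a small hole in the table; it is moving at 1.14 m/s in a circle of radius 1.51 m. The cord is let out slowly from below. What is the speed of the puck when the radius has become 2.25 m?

v₂ ≈ 0.765 m/s

The only horizontal force on the mass is along the cord (radial), so it exerts no torque about the hole and angular momentum m v r is conserved.
v₂ = v₁ r₁ / r₂ = (1.14)(1.51) / (2.25) = 0.7651 m/s.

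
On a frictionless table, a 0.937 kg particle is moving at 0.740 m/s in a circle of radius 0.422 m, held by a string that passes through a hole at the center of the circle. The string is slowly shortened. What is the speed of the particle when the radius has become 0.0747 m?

Central (radial) force ⇒ zero torque about the center ⇒ m v r is constant.
v₂ = v₁ r₁ / r₂ = (0.740)(0.422) / (0.0747) = 4.180 m/s.

v₂ ≈ 4.18 m/s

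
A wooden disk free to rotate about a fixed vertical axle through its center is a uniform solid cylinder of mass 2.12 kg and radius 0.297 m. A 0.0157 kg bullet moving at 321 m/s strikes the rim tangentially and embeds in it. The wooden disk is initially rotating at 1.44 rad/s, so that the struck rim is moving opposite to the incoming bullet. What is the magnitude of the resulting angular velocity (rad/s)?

|ω_f| ≈ 14.4 rad/s

About the axle the impulsive forces during the collision are internal, so angular momentum about that axis is conserved.
I_p = ½(2.12)(0.297)² = 0.09350 kg·m². Taking the sense of the bullet's angular momentum as positive, L_{bullet} = m v R = (0.0157)(321)(0.297) = 1.497 kg·m²/s.
L_i = −I_p ω_p + m v R = −(0.09350)(1.44) + 1.497 = 1.362 kg·m²/s.
After sticking, I_f = I_p + m R² = 0.09350 + (0.0157)(0.297)² = 0.09489 kg·m².
ω_f = L_i / I_f = 1.362 / 0.09489 = 14.36 rad/s.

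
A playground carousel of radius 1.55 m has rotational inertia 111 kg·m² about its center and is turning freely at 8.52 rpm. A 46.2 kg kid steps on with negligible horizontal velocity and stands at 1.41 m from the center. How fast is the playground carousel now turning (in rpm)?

No external torque acts about the center; L_before = L_after.
Added inertia Σmr² = (46.2)(1.41)² = 91.85 kg·m²; I_f = 111.0 + 91.85 = 202.9 kg·m².
ω_f = I_p ω_i / I_f = (111.0)(8.52) / 202.9 = 4.662 rpm.

ω_f ≈ 4.66 rpm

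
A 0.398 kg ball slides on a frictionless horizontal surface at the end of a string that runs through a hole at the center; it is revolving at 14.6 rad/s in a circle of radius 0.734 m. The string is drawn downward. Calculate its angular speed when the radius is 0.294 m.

No torque about the axis ⇒ m r₁² ω₁ = m r₂² ω₂.
ω₂ = ω₁ (r₁/r₂)² = (14.6)(0.734/0.294)² = 91.00 rad/s.

ω₂ ≈ 91.0 rad/s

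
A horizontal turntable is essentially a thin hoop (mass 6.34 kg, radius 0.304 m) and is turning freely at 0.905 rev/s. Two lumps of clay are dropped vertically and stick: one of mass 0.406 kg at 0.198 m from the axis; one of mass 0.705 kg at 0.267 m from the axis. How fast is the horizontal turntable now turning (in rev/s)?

ω_f ≈ 0.813 rev/s

The added mass arrives with no angular momentum about the axis, and any external torque about the axis is negligible, so the system's angular momentum is conserved.
I_p = (6.34)(0.304)² = 0.5859 kg·m².
Added inertia Σmr² = (0.406)(0.198)² + (0.705)(0.267)² = 0.06618 kg·m²; I_f = 0.5859 + 0.06618 = 0.6521 kg·m².
ω_f = I_p ω_i / I_f = (0.5859)(0.905) / 0.6521 = 0.8132 rev/s.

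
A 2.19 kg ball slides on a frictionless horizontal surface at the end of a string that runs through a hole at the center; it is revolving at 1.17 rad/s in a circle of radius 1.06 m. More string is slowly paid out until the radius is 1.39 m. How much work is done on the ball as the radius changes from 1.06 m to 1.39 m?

W ≈ -0.705 J

No torque about the axis ⇒ m r₁² ω₁ = m r₂² ω₂.
ω₂ = ω₁ (r₁/r₂)² = (1.17)(1.06/1.39)² = 0.6804 rad/s.
W = ΔKE = ½m(v₂² − v₁²) = -0.7048 J.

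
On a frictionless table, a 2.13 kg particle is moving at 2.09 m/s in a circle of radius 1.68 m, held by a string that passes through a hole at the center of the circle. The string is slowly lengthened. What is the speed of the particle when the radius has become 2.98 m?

Central (radial) force ⇒ zero torque about the center ⇒ m v r is constant.
v₂ = v₁ r₁ / r₂ = (2.09)(1.68) / (2.98) = 1.178 m/s.

v₂ ≈ 1.18 m/s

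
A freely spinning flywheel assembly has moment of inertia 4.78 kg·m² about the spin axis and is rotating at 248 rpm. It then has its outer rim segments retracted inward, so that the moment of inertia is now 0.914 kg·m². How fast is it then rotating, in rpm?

ω₂ ≈ 1300 rpm

Angular momentum about the spin axis is conserved since the torque about it is zero.
ω₂ = I₁ω₁ / I₂ = (4.780)(248 rpm) / (0.9140) = 1297 rpm.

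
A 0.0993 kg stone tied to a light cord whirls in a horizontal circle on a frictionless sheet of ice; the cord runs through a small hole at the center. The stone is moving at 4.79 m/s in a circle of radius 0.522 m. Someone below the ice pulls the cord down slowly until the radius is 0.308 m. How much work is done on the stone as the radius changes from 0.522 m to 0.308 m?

W ≈ 2.13 J

Central (radial) force ⇒ zero torque about the center ⇒ m v r is constant.
v₂ = v₁ r₁ / r₂ = (4.79)(0.522) / (0.308) = 8.118 m/s.
W = ΔKE = ½m(v₂² − v₁²) = 2.133 J.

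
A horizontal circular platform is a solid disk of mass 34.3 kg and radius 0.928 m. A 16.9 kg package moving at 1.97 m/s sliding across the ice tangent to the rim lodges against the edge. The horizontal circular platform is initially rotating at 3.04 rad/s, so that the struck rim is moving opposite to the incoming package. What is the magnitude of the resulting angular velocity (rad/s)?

|ω_f| ≈ 0.478 rad/s

The axle reaction passes through the central axle and exerts no torque about it; angular momentum about the central axle is conserved through the impact.
I_p = ½(34.3)(0.928)² = 14.77 kg·m². Taking the sense of the package's angular momentum as positive, L_{package} = m v R = (16.9)(1.97)(0.928) = 30.90 kg·m²/s.
L_i = −I_p ω_p + m v R = −(14.77)(3.04) + 30.90 = -14.00 kg·m²/s.
After sticking, I_f = I_p + m R² = 14.77 + (16.9)(0.928)² = 29.32 kg·m².
ω_f = L_i / I_f = -14.00 / 29.32 = -0.4775 rad/s.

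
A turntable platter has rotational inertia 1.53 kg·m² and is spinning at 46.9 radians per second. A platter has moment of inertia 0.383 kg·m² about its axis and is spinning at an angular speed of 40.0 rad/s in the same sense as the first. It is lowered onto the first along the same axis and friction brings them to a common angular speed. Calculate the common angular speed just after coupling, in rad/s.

|ω_f| ≈ 45.5 rad/s

The coupling torques are internal; angular momentum about the shared axis is conserved.
Taking A's sense as positive: L = (1.530)(46.9) + (0.3830)(40.0) = 87.08 kg·m²·rad/s.
Combined I = 1.530 + 0.3830 = 1.913 kg·m².
ω_f = L / I = 87.08 / 1.913 = 45.52 rad/s.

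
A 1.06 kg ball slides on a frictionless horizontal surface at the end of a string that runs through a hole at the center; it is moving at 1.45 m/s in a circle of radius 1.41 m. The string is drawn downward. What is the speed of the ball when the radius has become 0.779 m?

v₂ ≈ 2.62 m/s

The only horizontal force on the mass is along the cord (radial), so it exerts no torque about the hole and angular momentum m v r is conserved.
v₂ = v₁ r₁ / r₂ = (1.45)(1.41) / (0.779) = 2.625 m/s.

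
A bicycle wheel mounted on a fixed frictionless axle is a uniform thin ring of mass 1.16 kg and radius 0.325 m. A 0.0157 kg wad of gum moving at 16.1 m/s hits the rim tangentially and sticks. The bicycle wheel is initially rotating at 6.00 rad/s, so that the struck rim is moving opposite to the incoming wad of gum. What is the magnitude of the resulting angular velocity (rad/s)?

About the axle the impulsive forces during the collision are internal, so angular momentum about that axis is conserved.
I_p = (1.16)(0.325)² = 0.1225 kg·m². Taking the sense of the wad of gum's angular momentum as positive, L_{wad} = m v R = (0.0157)(16.1)(0.325) = 0.08215 kg·m²/s.
L_i = −I_p ω_p + m v R = −(0.1225)(6.00) + 0.08215 = -0.6530 kg·m²/s.
After sticking, I_f = I_p + m R² = 0.1225 + (0.0157)(0.325)² = 0.1242 kg·m².
ω_f = L_i / I_f = -0.6530 / 0.1242 = -5.258 rad/s.

|ω_f| ≈ 5.26 rad/s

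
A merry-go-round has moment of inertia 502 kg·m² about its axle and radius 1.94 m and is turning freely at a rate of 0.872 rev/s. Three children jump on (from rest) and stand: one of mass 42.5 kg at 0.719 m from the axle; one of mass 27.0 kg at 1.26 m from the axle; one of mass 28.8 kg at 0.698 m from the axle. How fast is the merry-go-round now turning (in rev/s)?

ω_f ≈ 0.754 rev/s

The added mass arrives with no angular momentum about the axle, and any external torque about the axle is negligible, so the system's angular momentum is conserved.
Added inertia Σmr² = (42.5)(0.719)² + (27.0)(1.26)² + (28.8)(0.698)² = 78.87 kg·m²; I_f = 502.0 + 78.87 = 580.9 kg·m².
ω_f = I_p ω_i / I_f = (502.0)(0.872) / 580.9 = 0.7536 rev/s.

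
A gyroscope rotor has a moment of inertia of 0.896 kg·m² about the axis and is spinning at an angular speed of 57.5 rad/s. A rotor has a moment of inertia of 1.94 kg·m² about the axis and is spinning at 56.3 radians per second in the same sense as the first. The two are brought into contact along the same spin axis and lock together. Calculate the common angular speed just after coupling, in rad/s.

The coupling torques are internal; angular momentum about the shared axis is conserved.
Taking A's sense as positive: L = (0.8960)(57.5) + (1.940)(56.3) = 160.7 kg·m²·rad/s.
Combined I = 0.8960 + 1.940 = 2.836 kg·m².
ω_f = L / I = 160.7 / 2.836 = 56.68 rad/s.

|ω_f| ≈ 56.7 rad/s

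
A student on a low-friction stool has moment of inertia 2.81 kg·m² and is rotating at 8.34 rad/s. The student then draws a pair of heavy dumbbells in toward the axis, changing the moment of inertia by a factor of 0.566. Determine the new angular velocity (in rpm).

ω₂ ≈ 141 rpm

No external torque acts about the spin axis, so angular momentum is conserved.
I₂ = 0.566 × 2.81 = 1.590 kg·m².
ω₂ = I₁ω₁ / I₂ = (2.810)(8.34 rad/s) / (1.590) = 14.73 rad/s = 140.7 rpm.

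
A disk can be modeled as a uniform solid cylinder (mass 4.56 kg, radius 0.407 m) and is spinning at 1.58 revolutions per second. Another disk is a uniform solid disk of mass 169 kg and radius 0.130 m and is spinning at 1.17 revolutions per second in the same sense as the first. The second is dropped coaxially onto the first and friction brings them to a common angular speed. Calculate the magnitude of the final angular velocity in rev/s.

No external torque acts about the common axis, so total angular momentum is conserved.
Moments of inertia: I_A = ½(4.56)(0.407)² = 0.3777 kg·m²; I_B = ½(169)(0.130)² = 1.428 kg·m².
Taking A's sense as positive: L = (0.3777)(1.58) + (1.428)(1.17) = 2.268 kg·m²·rev/s.
Combined I = 0.3777 + 1.428 = 1.806 kg·m².
ω_f = L / I = 2.268 / 1.806 = 1.256 rev/s.

|ω_f| ≈ 1.26 rev/s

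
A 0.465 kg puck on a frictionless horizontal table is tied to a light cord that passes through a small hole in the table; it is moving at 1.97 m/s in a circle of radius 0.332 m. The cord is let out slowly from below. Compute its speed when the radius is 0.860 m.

v₂ ≈ 0.761 m/s

Central (radial) force ⇒ zero torque about the center ⇒ m v r is constant.
v₂ = v₁ r₁ / r₂ = (1.97)(0.332) / (0.860) = 0.7605 m/s.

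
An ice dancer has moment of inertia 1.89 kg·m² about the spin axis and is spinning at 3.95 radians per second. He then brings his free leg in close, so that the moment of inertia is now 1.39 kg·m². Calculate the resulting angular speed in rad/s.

Angular momentum about the spin axis is conserved since the torque about it is zero.
ω₂ = I₁ω₁ / I₂ = (1.890)(3.95 rad/s) / (1.390) = 5.371 rad/s.

ω₂ ≈ 5.37 rad/s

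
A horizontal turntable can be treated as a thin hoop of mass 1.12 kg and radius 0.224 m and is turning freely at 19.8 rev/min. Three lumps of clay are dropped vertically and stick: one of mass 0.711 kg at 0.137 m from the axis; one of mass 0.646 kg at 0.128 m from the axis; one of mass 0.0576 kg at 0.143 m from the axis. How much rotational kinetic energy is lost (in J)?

No external torque acts about the axis; L_before = L_after.
I_p = (1.12)(0.224)² = 0.05620 kg·m².
Added inertia Σmr² = (0.711)(0.137)² + (0.646)(0.128)² + (0.0576)(0.143)² = 0.02511 kg·m²; I_f = 0.05620 + 0.02511 = 0.08130 kg·m².
ω_f = I_p ω_i / I_f = (0.05620)(19.8) / 0.08130 = 13.69 rpm.
KE_i = ½(0.05620)(2.073 rad/s)² = 0.1208 J; KE_f = ½(0.08130)(1.433)² = 0.08350 J.

energy lost ≈ 0.0373 J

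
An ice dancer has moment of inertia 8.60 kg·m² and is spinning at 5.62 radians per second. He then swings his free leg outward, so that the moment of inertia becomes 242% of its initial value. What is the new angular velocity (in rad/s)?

With no external torque about the axis, L is conserved: I₁ω₁ = I₂ω₂.
I₂ = 2.42 × 8.60 = 20.81 kg·m².
ω₂ = I₁ω₁ / I₂ = (8.600)(5.62 rad/s) / (20.81) = 2.322 rad/s.

ω₂ ≈ 2.32 rad/s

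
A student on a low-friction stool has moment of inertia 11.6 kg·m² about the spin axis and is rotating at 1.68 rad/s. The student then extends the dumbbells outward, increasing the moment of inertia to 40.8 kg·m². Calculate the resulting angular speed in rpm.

No external torque acts about the spin axis, so angular momentum is conserved.
ω₂ = I₁ω₁ / I₂ = (11.60)(1.68 rad/s) / (40.80) = 0.4776 rad/s = 4.561 rpm.

ω₂ ≈ 4.56 rpm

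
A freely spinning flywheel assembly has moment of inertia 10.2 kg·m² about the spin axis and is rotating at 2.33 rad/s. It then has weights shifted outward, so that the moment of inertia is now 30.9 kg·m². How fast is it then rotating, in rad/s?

With no external torque about the axis, L is conserved: I₁ω₁ = I₂ω₂.
ω₂ = I₁ω₁ / I₂ = (10.20)(2.33 rad/s) / (30.90) = 0.7691 rad/s.

ω₂ ≈ 0.769 rad/s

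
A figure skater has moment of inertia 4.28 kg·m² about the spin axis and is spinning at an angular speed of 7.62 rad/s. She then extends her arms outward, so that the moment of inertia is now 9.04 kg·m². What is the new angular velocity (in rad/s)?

ω₂ ≈ 3.61 rad/s

With no external torque about the axis, L is conserved: I₁ω₁ = I₂ω₂.
ω₂ = I₁ω₁ / I₂ = (4.280)(7.62 rad/s) / (9.040) = 3.608 rad/s.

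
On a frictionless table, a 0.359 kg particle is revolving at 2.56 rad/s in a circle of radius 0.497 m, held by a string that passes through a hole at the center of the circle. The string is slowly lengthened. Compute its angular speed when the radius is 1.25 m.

ω₂ ≈ 0.405 rad/s

The constraining force is radial, so m r² ω about the center is conserved.
ω₂ = ω₁ (r₁/r₂)² = (2.56)(0.497/1.25)² = 0.4047 rad/s.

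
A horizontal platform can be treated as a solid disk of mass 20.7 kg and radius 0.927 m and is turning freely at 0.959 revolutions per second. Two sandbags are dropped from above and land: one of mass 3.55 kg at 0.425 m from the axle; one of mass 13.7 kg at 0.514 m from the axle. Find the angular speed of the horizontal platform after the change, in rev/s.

The added mass arrives with no angular momentum about the axle, and any external torque about the axle is negligible, so the system's angular momentum is conserved.
I_p = ½(20.7)(0.927)² = 8.894 kg·m².
Added inertia Σmr² = (3.55)(0.425)² + (13.7)(0.514)² = 4.261 kg·m²; I_f = 8.894 + 4.261 = 13.15 kg·m².
ω_f = I_p ω_i / I_f = (8.894)(0.959) / 13.15 = 0.6484 rev/s.

ω_f ≈ 0.648 rev/s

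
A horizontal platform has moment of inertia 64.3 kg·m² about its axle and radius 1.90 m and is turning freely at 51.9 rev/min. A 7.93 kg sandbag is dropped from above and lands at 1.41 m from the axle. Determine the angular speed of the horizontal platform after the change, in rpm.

No external torque acts about the axle; L_before = L_after.
Added inertia Σmr² = (7.93)(1.41)² = 15.77 kg·m²; I_f = 64.30 + 15.77 = 80.07 kg·m².
ω_f = I_p ω_i / I_f = (64.30)(51.9) / 80.07 = 41.68 rpm.

ω_f ≈ 41.7 rpm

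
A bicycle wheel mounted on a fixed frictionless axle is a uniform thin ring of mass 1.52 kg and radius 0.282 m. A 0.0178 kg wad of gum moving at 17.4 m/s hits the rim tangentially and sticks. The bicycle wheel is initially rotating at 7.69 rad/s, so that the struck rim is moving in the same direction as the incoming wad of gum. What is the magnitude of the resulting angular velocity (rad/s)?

|ω_f| ≈ 8.32 rad/s

The axle reaction passes through the axle and exerts no torque about it; angular momentum about the axle is conserved through the impact.
I_p = (1.52)(0.282)² = 0.1209 kg·m². Taking the sense of the wad of gum's angular momentum as positive, L_{wad} = m v R = (0.0178)(17.4)(0.282) = 0.08734 kg·m²/s.
L_i = +I_p ω_p + m v R = +(0.1209)(7.69) + 0.08734 = 1.017 kg·m²/s.
After sticking, I_f = I_p + m R² = 0.1209 + (0.0178)(0.282)² = 0.1223 kg·m².
ω_f = L_i / I_f = 1.017 / 0.1223 = 8.315 rad/s.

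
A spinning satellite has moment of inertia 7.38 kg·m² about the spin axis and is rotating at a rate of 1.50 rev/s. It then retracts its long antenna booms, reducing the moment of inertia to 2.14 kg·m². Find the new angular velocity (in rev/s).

No external torque acts about the spin axis, so angular momentum is conserved.
ω₂ = I₁ω₁ / I₂ = (7.380)(1.50 rev/s) / (2.140) = 5.173 rev/s.

ω₂ ≈ 5.17 rev/s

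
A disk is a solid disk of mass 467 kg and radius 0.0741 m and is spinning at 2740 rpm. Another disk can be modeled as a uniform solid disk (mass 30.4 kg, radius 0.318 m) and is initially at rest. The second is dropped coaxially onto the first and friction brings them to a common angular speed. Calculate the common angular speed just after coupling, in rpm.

The coupling torques are internal; angular momentum about the shared axis is conserved.
Moments of inertia: I_A = ½(467)(0.0741)² = 1.282 kg·m²; I_B = ½(30.4)(0.318)² = 1.537 kg·m².
Taking A's sense as positive: L = (1.282)(2740) = 3513 kg·m²·rpm.
Combined I = 1.282 + 1.537 = 2.819 kg·m².
ω_f = L / I = 3513 / 2.819 = 1246 rpm.

|ω_f| ≈ 1250 rpm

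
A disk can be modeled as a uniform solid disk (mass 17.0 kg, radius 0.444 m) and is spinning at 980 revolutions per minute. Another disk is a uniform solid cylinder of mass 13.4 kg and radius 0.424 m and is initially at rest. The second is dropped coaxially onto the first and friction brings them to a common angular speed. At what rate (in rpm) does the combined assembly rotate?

|ω_f| ≈ 570 rpm

No external torque acts about the common axis, so total angular momentum is conserved.
Moments of inertia: I_A = ½(17.0)(0.444)² = 1.676 kg·m²; I_B = ½(13.4)(0.424)² = 1.204 kg·m².
Taking A's sense as positive: L = (1.676)(980) = 1642 kg·m²·rpm.
Combined I = 1.676 + 1.204 = 2.880 kg·m².
ω_f = L / I = 1642 / 2.880 = 570.2 rpm.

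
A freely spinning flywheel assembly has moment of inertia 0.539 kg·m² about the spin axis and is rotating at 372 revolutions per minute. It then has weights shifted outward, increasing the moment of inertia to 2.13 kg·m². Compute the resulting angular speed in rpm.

ω₂ ≈ 94.1 rpm

Angular momentum about the spin axis is conserved since the torque about it is zero.
ω₂ = I₁ω₁ / I₂ = (0.5390)(372 rpm) / (2.130) = 94.14 rpm.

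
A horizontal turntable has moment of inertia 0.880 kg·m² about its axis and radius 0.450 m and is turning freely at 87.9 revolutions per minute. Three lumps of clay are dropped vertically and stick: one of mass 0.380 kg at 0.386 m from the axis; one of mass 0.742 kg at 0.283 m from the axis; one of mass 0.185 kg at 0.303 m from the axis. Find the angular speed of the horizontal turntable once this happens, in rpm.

ω_f ≈ 76.4 rpm

The added mass arrives with no angular momentum about the axis, and any external torque about the axis is negligible, so the system's angular momentum is conserved.
Added inertia Σmr² = (0.380)(0.386)² + (0.742)(0.283)² + (0.185)(0.303)² = 0.1330 kg·m²; I_f = 0.8800 + 0.1330 = 1.013 kg·m².
ω_f = I_p ω_i / I_f = (0.8800)(87.9) / 1.013 = 76.36 rpm.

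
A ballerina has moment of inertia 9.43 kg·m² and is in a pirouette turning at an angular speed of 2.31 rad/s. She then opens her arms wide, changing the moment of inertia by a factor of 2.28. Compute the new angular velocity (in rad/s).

No external torque acts about the spin axis, so angular momentum is conserved.
I₂ = 2.28 × 9.43 = 21.50 kg·m².
ω₂ = I₁ω₁ / I₂ = (9.430)(2.31 rad/s) / (21.50) = 1.013 rad/s.

ω₂ ≈ 1.01 rad/s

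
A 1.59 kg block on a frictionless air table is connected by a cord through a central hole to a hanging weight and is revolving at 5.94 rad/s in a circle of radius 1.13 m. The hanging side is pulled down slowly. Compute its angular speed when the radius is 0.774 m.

ω₂ ≈ 12.7 rad/s

No torque about the axis ⇒ m r₁² ω₁ = m r₂² ω₂.
ω₂ = ω₁ (r₁/r₂)² = (5.94)(1.13/0.774)² = 12.66 rad/s.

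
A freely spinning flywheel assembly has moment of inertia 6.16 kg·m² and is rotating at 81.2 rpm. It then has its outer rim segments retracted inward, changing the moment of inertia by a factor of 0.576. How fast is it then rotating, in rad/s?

With no external torque about the axis, L is conserved: I₁ω₁ = I₂ω₂.
I₂ = 0.576 × 6.16 = 3.548 kg·m².
ω₂ = I₁ω₁ / I₂ = (6.160)(81.2 rpm) / (3.548) = 141.0 rpm = 14.76 rad/s.

ω₂ ≈ 14.8 rad/s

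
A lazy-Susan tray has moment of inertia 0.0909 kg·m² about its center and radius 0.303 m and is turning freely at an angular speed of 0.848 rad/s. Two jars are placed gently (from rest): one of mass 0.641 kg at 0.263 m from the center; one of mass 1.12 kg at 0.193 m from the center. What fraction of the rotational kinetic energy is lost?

fraction ≈ 0.486

No external torque acts about the center; L_before = L_after.
Added inertia Σmr² = (0.641)(0.263)² + (1.12)(0.193)² = 0.08606 kg·m²; I_f = 0.09090 + 0.08606 = 0.1770 kg·m².
ω_f = I_p ω_i / I_f = (0.09090)(0.848) / 0.1770 = 0.4356 rad/s.
KE_i = ½(0.09090)(0.8480 rad/s)² = 0.03268 J; KE_f = ½(0.1770)(0.4356)² = 0.01679 J.
Fraction lost = 0.4863.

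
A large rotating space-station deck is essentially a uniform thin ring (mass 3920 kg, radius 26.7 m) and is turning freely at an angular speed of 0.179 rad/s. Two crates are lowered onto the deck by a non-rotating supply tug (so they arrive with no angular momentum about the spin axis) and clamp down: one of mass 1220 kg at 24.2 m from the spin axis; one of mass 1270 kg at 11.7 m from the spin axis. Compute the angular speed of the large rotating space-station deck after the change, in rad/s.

ω_f ≈ 0.136 rad/s

No external torque acts about the spin axis; L_before = L_after.
I_p = (3920)(26.7)² = 2.795e+06 kg·m².
Added inertia Σmr² = (1220)(24.2)² + (1270)(11.7)² = 8.883e+05 kg·m²; I_f = 2.795e+06 + 8.883e+05 = 3.683e+06 kg·m².
ω_f = I_p ω_i / I_f = (2.795e+06)(0.179) / 3.683e+06 = 0.1358 rad/s.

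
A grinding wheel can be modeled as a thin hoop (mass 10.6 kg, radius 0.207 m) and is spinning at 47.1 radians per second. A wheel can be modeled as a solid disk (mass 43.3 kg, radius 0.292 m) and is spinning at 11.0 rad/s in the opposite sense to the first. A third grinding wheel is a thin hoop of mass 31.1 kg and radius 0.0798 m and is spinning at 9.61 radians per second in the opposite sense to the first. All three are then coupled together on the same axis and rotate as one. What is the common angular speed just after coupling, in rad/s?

|ω_f| ≈ 0.327 rad/s

No external torque acts about the common axis, so total angular momentum is conserved.
Moments of inertia: I_A = (10.6)(0.207)² = 0.4542 kg·m²; I_B = ½(43.3)(0.292)² = 1.846 kg·m²; I_C = (31.1)(0.0798)² = 0.1980 kg·m².
Taking A's sense as positive: L = (0.4542)(47.1) − (1.846)(11.0) − (0.1980)(9.61) = -0.8161 kg·m²·rad/s.
Combined I = 0.4542 + 1.846 + 0.1980 = 2.498 kg·m².
ω_f = L / I = -0.8161 / 2.498 = -0.3267 rad/s.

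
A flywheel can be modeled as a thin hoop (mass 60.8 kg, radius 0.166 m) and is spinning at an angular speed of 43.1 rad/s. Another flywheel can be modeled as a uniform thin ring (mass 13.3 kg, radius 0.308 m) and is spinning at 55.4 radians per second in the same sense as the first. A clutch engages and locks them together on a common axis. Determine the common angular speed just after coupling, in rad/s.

|ω_f| ≈ 48.4 rad/s

The coupling torques are internal; angular momentum about the shared axis is conserved.
Moments of inertia: I_A = (60.8)(0.166)² = 1.675 kg·m²; I_B = (13.3)(0.308)² = 1.262 kg·m².
Taking A's sense as positive: L = (1.675)(43.1) + (1.262)(55.4) = 142.1 kg·m²·rad/s.
Combined I = 1.675 + 1.262 = 2.937 kg·m².
ω_f = L / I = 142.1 / 2.937 = 48.38 rad/s.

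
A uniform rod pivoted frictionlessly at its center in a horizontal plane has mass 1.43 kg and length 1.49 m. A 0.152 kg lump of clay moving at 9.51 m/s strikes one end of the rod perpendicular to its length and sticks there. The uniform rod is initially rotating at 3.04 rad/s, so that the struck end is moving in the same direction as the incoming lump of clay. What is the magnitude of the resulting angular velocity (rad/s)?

|ω_f| ≈ 5.39 rad/s

About the pivot the impulsive forces during the collision are internal, so angular momentum about that axis is conserved.
I_p = (1/12)(1.43)(1.49)² = 0.2646 kg·m². Taking the sense of the lump of clay's angular momentum as positive, L_{lump} = m v R = (0.152)(9.51)(1.49/2) = 1.077 kg·m²/s.
L_i = +I_p ω_p + m v R = +(0.2646)(3.04) + 1.077 = 1.881 kg·m²/s.
After sticking, I_f = I_p + m R² = 0.2646 + (0.152)(1.49/2)² = 0.3489 kg·m².
ω_f = L_i / I_f = 1.881 / 0.3489 = 5.391 rad/s.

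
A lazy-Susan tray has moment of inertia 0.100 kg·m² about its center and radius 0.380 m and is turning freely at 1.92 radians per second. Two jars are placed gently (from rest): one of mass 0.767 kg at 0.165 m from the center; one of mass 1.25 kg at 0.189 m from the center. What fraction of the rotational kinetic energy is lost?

fraction ≈ 0.396

The added mass arrives with no angular momentum about the center, and any external torque about the center is negligible, so the system's angular momentum is conserved.
Added inertia Σmr² = (0.767)(0.165)² + (1.25)(0.189)² = 0.06553 kg·m²; I_f = 0.1000 + 0.06553 = 0.1655 kg·m².
ω_f = I_p ω_i / I_f = (0.1000)(1.92) / 0.1655 = 1.160 rad/s.
KE_i = ½(0.1000)(1.920 rad/s)² = 0.1843 J; KE_f = ½(0.1655)(1.160)² = 0.1113 J.
Fraction lost = 0.3959.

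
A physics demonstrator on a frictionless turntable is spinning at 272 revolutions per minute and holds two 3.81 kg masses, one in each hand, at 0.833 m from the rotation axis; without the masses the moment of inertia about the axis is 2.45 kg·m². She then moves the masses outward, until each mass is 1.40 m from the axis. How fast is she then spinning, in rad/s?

ω₂ ≈ 12.7 rad/s

Angular momentum about the spin axis is conserved since the torque about it is zero.
I₁ = 2.45 + 2(3.81)(0.833)² = 7.737 kg·m²; I₂ = 2.45 + 2(3.81)(1.40)² = 17.39 kg·m².
ω₂ = I₁ω₁ / I₂ = (7.737)(272 rpm) / (17.39) = 121.1 rpm = 12.68 rad/s.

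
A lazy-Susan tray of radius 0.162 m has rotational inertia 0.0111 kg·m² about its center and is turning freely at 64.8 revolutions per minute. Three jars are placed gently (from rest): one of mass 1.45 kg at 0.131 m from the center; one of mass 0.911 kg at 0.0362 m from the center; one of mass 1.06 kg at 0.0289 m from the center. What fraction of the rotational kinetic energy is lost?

fraction ≈ 0.708

No external torque acts about the center; L_before = L_after.
Added inertia Σmr² = (1.45)(0.131)² + (0.911)(0.0362)² + (1.06)(0.0289)² = 0.02696 kg·m²; I_f = 0.01110 + 0.02696 = 0.03806 kg·m².
ω_f = I_p ω_i / I_f = (0.01110)(64.8) / 0.03806 = 18.90 rpm.
KE_i = ½(0.01110)(6.786 rad/s)² = 0.2556 J; KE_f = ½(0.03806)(1.979)² = 0.07453 J.
Fraction lost = 0.7084.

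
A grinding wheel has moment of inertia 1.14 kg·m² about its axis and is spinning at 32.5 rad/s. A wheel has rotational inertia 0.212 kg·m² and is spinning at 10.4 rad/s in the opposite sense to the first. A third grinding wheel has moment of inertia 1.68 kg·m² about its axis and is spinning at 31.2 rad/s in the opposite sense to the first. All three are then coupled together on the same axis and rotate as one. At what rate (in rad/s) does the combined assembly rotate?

The coupling torques are internal; angular momentum about the shared axis is conserved.
Taking A's sense as positive: L = (1.140)(32.5) − (0.2120)(10.4) − (1.680)(31.2) = -17.57 kg·m²·rad/s.
Combined I = 1.140 + 0.2120 + 1.680 = 3.032 kg·m².
ω_f = L / I = -17.57 / 3.032 = -5.795 rad/s.

|ω_f| ≈ 5.80 rad/s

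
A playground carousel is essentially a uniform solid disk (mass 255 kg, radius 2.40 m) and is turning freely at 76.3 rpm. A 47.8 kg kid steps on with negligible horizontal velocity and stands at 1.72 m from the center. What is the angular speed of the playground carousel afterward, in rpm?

No external torque acts about the center; L_before = L_after.
I_p = ½(255)(2.40)² = 734.4 kg·m².
Added inertia Σmr² = (47.8)(1.72)² = 141.4 kg·m²; I_f = 734.4 + 141.4 = 875.8 kg·m².
ω_f = I_p ω_i / I_f = (734.4)(76.3) / 875.8 = 63.98 rpm.

ω_f ≈ 64.0 rpm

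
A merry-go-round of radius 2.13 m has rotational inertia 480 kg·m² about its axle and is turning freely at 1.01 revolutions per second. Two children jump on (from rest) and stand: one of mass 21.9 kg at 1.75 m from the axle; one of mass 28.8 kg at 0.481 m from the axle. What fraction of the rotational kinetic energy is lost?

fraction ≈ 0.133

No external torque acts about the axle; L_before = L_after.
Added inertia Σmr² = (21.9)(1.75)² + (28.8)(0.481)² = 73.73 kg·m²; I_f = 480.0 + 73.73 = 553.7 kg·m².
ω_f = I_p ω_i / I_f = (480.0)(1.01) / 553.7 = 0.8755 rev/s.
KE_i = ½(480.0)(6.346 rad/s)² = 9665 J; KE_f = ½(553.7)(5.501)² = 8378 J.
Fraction lost = 0.1332.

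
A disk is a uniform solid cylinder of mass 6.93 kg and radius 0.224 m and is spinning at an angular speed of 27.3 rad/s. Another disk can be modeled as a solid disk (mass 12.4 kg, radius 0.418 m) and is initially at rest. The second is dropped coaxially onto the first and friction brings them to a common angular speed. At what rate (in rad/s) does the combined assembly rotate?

The coupling torques are internal; angular momentum about the shared axis is conserved.
Moments of inertia: I_A = ½(6.93)(0.224)² = 0.1739 kg·m²; I_B = ½(12.4)(0.418)² = 1.083 kg·m².
Taking A's sense as positive: L = (0.1739)(27.3) = 4.746 kg·m²·rad/s.
Combined I = 0.1739 + 1.083 = 1.257 kg·m².
ω_f = L / I = 4.746 / 1.257 = 3.776 rad/s.

|ω_f| ≈ 3.78 rad/s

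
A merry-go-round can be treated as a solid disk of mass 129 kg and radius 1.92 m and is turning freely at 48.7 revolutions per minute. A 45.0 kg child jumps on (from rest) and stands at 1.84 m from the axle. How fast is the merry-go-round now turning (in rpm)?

No external torque acts about the axle; L_before = L_after.
I_p = ½(129)(1.92)² = 237.8 kg·m².
Added inertia Σmr² = (45.0)(1.84)² = 152.4 kg·m²; I_f = 237.8 + 152.4 = 390.1 kg·m².
ω_f = I_p ω_i / I_f = (237.8)(48.7) / 390.1 = 29.68 rpm.

ω_f ≈ 29.7 rpm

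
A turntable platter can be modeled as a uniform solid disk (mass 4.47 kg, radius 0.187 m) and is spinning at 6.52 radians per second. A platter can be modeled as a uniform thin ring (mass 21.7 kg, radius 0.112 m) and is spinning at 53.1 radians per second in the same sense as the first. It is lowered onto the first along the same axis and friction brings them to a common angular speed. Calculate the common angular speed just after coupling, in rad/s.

No external torque acts about the common axis, so total angular momentum is conserved.
Moments of inertia: I_A = ½(4.47)(0.187)² = 0.07816 kg·m²; I_B = (21.7)(0.112)² = 0.2722 kg·m².
Taking A's sense as positive: L = (0.07816)(6.52) + (0.2722)(53.1) = 14.96 kg·m²·rad/s.
Combined I = 0.07816 + 0.2722 = 0.3504 kg·m².
ω_f = L / I = 14.96 / 0.3504 = 42.71 rad/s.

|ω_f| ≈ 42.7 rad/s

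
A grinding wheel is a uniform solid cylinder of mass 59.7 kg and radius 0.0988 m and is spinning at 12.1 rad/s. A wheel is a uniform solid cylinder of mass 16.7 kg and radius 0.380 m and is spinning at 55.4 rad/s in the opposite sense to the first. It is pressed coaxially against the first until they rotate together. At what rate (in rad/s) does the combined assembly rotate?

|ω_f| ≈ 42.3 rad/s

No external torque acts about the common axis, so total angular momentum is conserved.
Moments of inertia: I_A = ½(59.7)(0.0988)² = 0.2914 kg·m²; I_B = ½(16.7)(0.380)² = 1.206 kg·m².
Taking A's sense as positive: L = (0.2914)(12.1) − (1.206)(55.4) = -63.27 kg·m²·rad/s.
Combined I = 0.2914 + 1.206 = 1.497 kg·m².
ω_f = L / I = -63.27 / 1.497 = -42.26 rad/s.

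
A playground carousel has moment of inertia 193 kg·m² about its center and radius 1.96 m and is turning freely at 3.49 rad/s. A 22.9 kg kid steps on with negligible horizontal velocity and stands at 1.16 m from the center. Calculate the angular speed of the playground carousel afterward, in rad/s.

No external torque acts about the center; L_before = L_after.
Added inertia Σmr² = (22.9)(1.16)² = 30.81 kg·m²; I_f = 193.0 + 30.81 = 223.8 kg·m².
ω_f = I_p ω_i / I_f = (193.0)(3.49) / 223.8 = 3.010 rad/s.

ω_f ≈ 3.01 rad/s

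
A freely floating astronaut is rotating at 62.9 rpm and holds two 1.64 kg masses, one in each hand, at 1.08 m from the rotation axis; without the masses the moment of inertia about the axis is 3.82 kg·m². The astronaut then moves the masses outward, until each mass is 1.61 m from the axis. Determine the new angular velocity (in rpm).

With no external torque about the axis, L is conserved: I₁ω₁ = I₂ω₂.
I₁ = 3.82 + 2(1.64)(1.08)² = 7.646 kg·m²; I₂ = 3.82 + 2(1.64)(1.61)² = 12.32 kg·m².
ω₂ = I₁ω₁ / I₂ = (7.646)(62.9 rpm) / (12.32) = 39.03 rpm.

ω₂ ≈ 39.0 rpm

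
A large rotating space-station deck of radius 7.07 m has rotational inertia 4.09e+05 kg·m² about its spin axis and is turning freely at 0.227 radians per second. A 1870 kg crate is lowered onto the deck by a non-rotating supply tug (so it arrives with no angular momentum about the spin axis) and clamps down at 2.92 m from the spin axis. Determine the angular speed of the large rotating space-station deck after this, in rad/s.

No external torque acts about the spin axis; L_before = L_after.
Added inertia Σmr² = (1870)(2.92)² = 15940 kg·m²; I_f = 4.090e+05 + 15940 = 4.249e+05 kg·m².
ω_f = I_p ω_i / I_f = (4.090e+05)(0.227) / 4.249e+05 = 0.2185 rad/s.

ω_f ≈ 0.218 rad/s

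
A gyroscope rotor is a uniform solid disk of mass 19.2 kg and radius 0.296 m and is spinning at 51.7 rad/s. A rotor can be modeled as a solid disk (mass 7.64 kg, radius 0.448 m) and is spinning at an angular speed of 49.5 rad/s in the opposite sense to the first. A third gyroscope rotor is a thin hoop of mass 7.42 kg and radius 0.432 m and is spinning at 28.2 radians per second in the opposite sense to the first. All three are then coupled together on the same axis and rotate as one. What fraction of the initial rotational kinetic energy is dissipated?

No external torque acts about the common axis, so total angular momentum is conserved.
Moments of inertia: I_A = ½(19.2)(0.296)² = 0.8411 kg·m²; I_B = ½(7.64)(0.448)² = 0.7667 kg·m²; I_C = (7.42)(0.432)² = 1.385 kg·m².
Taking A's sense as positive: L = (0.8411)(51.7) − (0.7667)(49.5) − (1.385)(28.2) = -33.52 kg·m²·rad/s.
Combined I = 0.8411 + 0.7667 + 1.385 = 2.993 kg·m².
ω_f = L / I = -33.52 / 2.993 = -11.20 rad/s.
KE_i = ½ΣIω² = 2614 J; KE_f = ½(2.993)(11.20)² = 187.7 J.
Fraction dissipated = (KE_i − KE_f)/KE_i = 0.9282.

fraction ≈ 0.928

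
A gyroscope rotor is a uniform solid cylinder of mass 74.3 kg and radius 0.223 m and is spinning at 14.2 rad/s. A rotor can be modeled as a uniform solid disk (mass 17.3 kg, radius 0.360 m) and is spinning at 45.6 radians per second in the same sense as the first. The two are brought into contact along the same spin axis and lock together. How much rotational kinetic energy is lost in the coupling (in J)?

The coupling torques are internal; angular momentum about the shared axis is conserved.
Moments of inertia: I_A = ½(74.3)(0.223)² = 1.847 kg·m²; I_B = ½(17.3)(0.360)² = 1.121 kg·m².
Taking A's sense as positive: L = (1.847)(14.2) + (1.121)(45.6) = 77.35 kg·m²·rad/s.
Combined I = 1.847 + 1.121 = 2.968 kg·m².
ω_f = L / I = 77.35 / 2.968 = 26.06 rad/s.
KE_i = ½ΣIω² = 1352 J; KE_f = ½(2.968)(26.06)² = 1008 J.

ΔKE lost ≈ 344 J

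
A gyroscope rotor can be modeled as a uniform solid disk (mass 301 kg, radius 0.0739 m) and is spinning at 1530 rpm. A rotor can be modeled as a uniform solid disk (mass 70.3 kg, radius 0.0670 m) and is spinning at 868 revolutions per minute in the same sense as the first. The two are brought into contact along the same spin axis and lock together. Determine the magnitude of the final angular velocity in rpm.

No external torque acts about the common axis, so total angular momentum is conserved.
Moments of inertia: I_A = ½(301)(0.0739)² = 0.8219 kg·m²; I_B = ½(70.3)(0.0670)² = 0.1578 kg·m².
Taking A's sense as positive: L = (0.8219)(1530) + (0.1578)(868) = 1394 kg·m²·rpm.
Combined I = 0.8219 + 0.1578 = 0.9797 kg·m².
ω_f = L / I = 1394 / 0.9797 = 1423 rpm.

|ω_f| ≈ 1420 rpm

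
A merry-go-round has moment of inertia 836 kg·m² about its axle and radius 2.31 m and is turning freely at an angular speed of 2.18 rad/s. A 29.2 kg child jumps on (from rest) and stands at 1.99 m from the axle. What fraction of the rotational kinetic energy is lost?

No external torque acts about the axle; L_before = L_after.
Added inertia Σmr² = (29.2)(1.99)² = 115.6 kg·m²; I_f = 836.0 + 115.6 = 951.6 kg·m².
ω_f = I_p ω_i / I_f = (836.0)(2.18) / 951.6 = 1.915 rad/s.
KE_i = ½(836.0)(2.180 rad/s)² = 1987 J; KE_f = ½(951.6)(1.915)² = 1745 J.
Fraction lost = 0.1215.

fraction ≈ 0.122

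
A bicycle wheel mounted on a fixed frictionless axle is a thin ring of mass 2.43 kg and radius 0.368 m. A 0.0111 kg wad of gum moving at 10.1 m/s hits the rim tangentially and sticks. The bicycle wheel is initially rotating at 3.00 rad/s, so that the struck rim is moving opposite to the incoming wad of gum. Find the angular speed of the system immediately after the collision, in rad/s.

|ω_f| ≈ 2.86 rad/s

About the axle the impulsive forces during the collision are internal, so angular momentum about that axis is conserved.
I_p = (2.43)(0.368)² = 0.3291 kg·m². Taking the sense of the wad of gum's angular momentum as positive, L_{wad} = m v R = (0.0111)(10.1)(0.368) = 0.04126 kg·m²/s.
L_i = −I_p ω_p + m v R = −(0.3291)(3.00) + 0.04126 = -0.9460 kg·m²/s.
After sticking, I_f = I_p + m R² = 0.3291 + (0.0111)(0.368)² = 0.3306 kg·m².
ω_f = L_i / I_f = -0.9460 / 0.3306 = -2.862 rad/s.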